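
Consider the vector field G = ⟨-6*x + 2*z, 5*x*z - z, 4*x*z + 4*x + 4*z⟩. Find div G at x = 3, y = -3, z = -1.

10

∂G₁/∂x = -6
∂G₂/∂y = 0
∂G₃/∂z = 4*x + 4
∇·G = 4*x - 2
At (3, -3, -1): 10.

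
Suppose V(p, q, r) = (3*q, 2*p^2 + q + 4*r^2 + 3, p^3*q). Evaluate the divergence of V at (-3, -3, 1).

1

∂V₁/∂p = 0
∂V₂/∂q = 1
∂V₃/∂r = 0
∇·V = 1
At (-3, -3, 1): 1.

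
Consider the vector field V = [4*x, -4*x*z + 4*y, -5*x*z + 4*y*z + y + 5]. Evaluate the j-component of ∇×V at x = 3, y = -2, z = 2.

(∇×V)_2 = ∂V₁/∂z − ∂V₃/∂x
= 0 − (-5*z)
= 5*z
At (3, -2, 2): 10.

10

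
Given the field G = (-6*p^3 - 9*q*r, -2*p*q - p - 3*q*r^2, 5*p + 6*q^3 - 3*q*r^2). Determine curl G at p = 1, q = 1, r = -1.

(9, -14, -12)

(∇×G)₁ = ∂G₃/∂q − ∂G₂/∂r = 18*q^2 + 6*q*r - 3*r^2
(∇×G)₂ = ∂G₁/∂r − ∂G₃/∂p = -9*q - 5
(∇×G)₃ = ∂G₂/∂p − ∂G₁/∂q = -2*q + 9*r - 1
∇×G = (18*q^2 + 6*q*r - 3*r^2, -9*q - 5, -2*q + 9*r - 1)
At (1, 1, -1): (9, -14, -12).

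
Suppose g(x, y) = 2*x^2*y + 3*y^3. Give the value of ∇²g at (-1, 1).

22

∂²g/∂x² = 4*y
∂²g/∂y² = 18*y
∇²g = 22*y
At (-1, 1): 22.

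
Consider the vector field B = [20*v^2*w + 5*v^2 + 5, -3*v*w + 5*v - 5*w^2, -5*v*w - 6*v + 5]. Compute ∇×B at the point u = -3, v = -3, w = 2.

(∇×B)₁ = ∂B₃/∂v − ∂B₂/∂w = 3*v + 5*w - 6
(∇×B)₂ = ∂B₁/∂w − ∂B₃/∂u = 20*v^2
(∇×B)₃ = ∂B₂/∂u − ∂B₁/∂v = -40*v*w - 10*v
∇×B = (3*v + 5*w - 6, 20*v^2, -40*v*w - 10*v)
At (-3, -3, 2): (-5, 180, 270).

(-5, 180, 270)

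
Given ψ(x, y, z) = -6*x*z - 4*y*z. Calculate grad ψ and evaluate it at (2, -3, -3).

∂ψ/∂x = -6*z
∂ψ/∂y = -4*z
∂ψ/∂z = -6*x - 4*y
∇ψ = (-6*z, -4*z, -6*x - 4*y)
At (2, -3, -3): (18, 12, 0).

(18, 12, 0)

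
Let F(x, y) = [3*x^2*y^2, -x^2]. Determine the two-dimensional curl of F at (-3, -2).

∂F₂/∂x = -2*x
∂F₁/∂y = 6*x^2*y
Scalar curl = -6*x^2*y - 2*x
At (-3, -2): 114.

114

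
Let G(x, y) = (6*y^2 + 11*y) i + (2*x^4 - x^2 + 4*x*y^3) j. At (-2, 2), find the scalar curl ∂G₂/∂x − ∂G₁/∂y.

∂G₂/∂x = 8*x^3 - 2*x + 4*y^3
∂G₁/∂y = 12*y + 11
Scalar curl = 8*x^3 - 2*x + 4*y^3 - 12*y - 11
At (-2, 2): -63.

-63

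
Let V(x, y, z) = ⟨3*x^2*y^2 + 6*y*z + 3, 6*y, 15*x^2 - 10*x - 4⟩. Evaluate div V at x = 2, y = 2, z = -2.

54

∂V₁/∂x = 6*x*y^2
∂V₂/∂y = 6
∂V₃/∂z = 0
∇·V = 6*x*y^2 + 6
At (2, 2, -2): 54.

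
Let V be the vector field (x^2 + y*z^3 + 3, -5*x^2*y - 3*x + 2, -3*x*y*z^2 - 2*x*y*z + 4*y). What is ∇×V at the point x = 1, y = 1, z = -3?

(∇×V)₁ = ∂V₃/∂y − ∂V₂/∂z = -3*x*z^2 - 2*x*z + 4
(∇×V)₂ = ∂V₁/∂z − ∂V₃/∂x = 6*y*z^2 + 2*y*z
(∇×V)₃ = ∂V₂/∂x − ∂V₁/∂y = -10*x*y - z^3 - 3
∇×V = (-3*x*z^2 - 2*x*z + 4, 6*y*z^2 + 2*y*z, -10*x*y - z^3 - 3)
At (1, 1, -3): (-17, 48, 14).

(-17, 48, 14)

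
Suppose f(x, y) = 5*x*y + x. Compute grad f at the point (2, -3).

∂f/∂x = 5*y + 1
∂f/∂y = 5*x
∇f = (5*y + 1, 5*x)
At (2, -3): (-14, 10).

(-14, 10)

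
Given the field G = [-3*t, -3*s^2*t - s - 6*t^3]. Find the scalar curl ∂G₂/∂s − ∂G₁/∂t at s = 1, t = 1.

-4

∂G₂/∂s = -6*s*t - 1
∂G₁/∂t = -3
Scalar curl = -6*s*t + 2
At (1, 1): -4.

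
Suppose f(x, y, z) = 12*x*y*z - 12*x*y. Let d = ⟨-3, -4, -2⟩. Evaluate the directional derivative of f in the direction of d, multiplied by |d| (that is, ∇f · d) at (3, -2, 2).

∂f/∂x = 12*y*z - 12*y
∂f/∂y = 12*x*z - 12*x
∂f/∂z = 12*x*y
∇f at (3, -2, 2) = (-24, 36, -72)
∇f · d = (-24)(-3) + (36)(-4) + (-72)(-2) = 72

72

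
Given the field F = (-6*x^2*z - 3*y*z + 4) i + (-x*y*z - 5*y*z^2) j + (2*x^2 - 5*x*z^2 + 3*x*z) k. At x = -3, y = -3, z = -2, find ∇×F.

(69, -7, -12)

(∇×F)₁ = ∂F₃/∂y − ∂F₂/∂z = x*y + 10*y*z
(∇×F)₂ = ∂F₁/∂z − ∂F₃/∂x = -6*x^2 - 4*x - 3*y + 5*z^2 - 3*z
(∇×F)₃ = ∂F₂/∂x − ∂F₁/∂y = -y*z + 3*z
∇×F = (x*y + 10*y*z, -6*x^2 - 4*x - 3*y + 5*z^2 - 3*z, -y*z + 3*z)
At (-3, -3, -2): (69, -7, -12).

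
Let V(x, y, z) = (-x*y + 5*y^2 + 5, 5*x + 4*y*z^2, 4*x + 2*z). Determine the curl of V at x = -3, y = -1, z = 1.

(∇×V)₁ = ∂V₃/∂y − ∂V₂/∂z = -8*y*z
(∇×V)₂ = ∂V₁/∂z − ∂V₃/∂x = -4
(∇×V)₃ = ∂V₂/∂x − ∂V₁/∂y = x - 10*y + 5
∇×V = (-8*y*z, -4, x - 10*y + 5)
At (-3, -1, 1): (8, -4, 12).

(8, -4, 12)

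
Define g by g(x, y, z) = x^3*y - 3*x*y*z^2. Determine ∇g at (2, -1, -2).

(0, -16, -24)

∂g/∂x = 3*x^2*y - 3*y*z^2
∂g/∂y = x^3 - 3*x*z^2
∂g/∂z = -6*x*y*z
∇g = (3*x^2*y - 3*y*z^2, x^3 - 3*x*z^2, -6*x*y*z)
At (2, -1, -2): (0, -16, -24).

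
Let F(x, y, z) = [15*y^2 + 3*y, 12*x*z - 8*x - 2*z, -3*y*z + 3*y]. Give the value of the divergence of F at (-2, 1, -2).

∂F₁/∂x = 0
∂F₂/∂y = 0
∂F₃/∂z = -3*y
∇·F = -3*y
At (-2, 1, -2): -3.

-3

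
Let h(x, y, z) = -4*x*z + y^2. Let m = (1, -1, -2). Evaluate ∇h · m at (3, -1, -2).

34

∂h/∂x = -4*z
∂h/∂y = 2*y
∂h/∂z = -4*x
∇h at (3, -1, -2) = (8, -2, -12)
∇h · m = (8)(1) + (-2)(-1) + (-12)(-2) = 34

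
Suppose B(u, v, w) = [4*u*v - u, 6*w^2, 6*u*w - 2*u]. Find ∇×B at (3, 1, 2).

(-24, -10, -12)

(∇×B)₁ = ∂B₃/∂v − ∂B₂/∂w = -12*w
(∇×B)₂ = ∂B₁/∂w − ∂B₃/∂u = -6*w + 2
(∇×B)₃ = ∂B₂/∂u − ∂B₁/∂v = -4*u
∇×B = (-12*w, -6*w + 2, -4*u)
At (3, 1, 2): (-24, -10, -12).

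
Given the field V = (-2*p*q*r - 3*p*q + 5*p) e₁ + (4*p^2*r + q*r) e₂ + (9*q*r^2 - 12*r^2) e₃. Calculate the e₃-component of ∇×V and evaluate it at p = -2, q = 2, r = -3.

54

(∇×V)_3 = ∂V₂/∂p − ∂V₁/∂q
= 8*p*r − (-2*p*r - 3*p)
= 10*p*r + 3*p
At (-2, 2, -3): 54.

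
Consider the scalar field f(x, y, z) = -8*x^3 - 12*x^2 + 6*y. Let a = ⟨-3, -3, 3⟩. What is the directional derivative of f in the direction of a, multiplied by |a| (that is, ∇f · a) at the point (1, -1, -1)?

126

∂f/∂x = -24*x^2 - 24*x
∂f/∂y = 6
∂f/∂z = 0
∇f at (1, -1, -1) = (-48, 6, 0)
∇f · a = (-48)(-3) + (6)(-3) + (0)(3) = 126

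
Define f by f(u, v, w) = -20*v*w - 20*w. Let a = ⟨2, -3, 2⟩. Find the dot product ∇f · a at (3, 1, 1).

-20

∂f/∂u = 0
∂f/∂v = -20*w
∂f/∂w = -20*v - 20
∇f at (3, 1, 1) = (0, -20, -40)
∇f · a = (0)(2) + (-20)(-3) + (-40)(2) = -20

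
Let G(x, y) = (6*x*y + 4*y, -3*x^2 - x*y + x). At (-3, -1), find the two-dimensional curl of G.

34

∂G₂/∂x = -6*x - y + 1
∂G₁/∂y = 6*x + 4
Scalar curl = -12*x - y - 3
At (-3, -1): 34.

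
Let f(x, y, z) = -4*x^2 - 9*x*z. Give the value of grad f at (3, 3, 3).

∂f/∂x = -8*x - 9*z
∂f/∂y = 0
∂f/∂z = -9*x
∇f = (-8*x - 9*z, 0, -9*x)
At (3, 3, 3): (-51, 0, -27).

(-51, 0, -27)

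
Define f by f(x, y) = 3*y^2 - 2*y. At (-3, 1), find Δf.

∂²f/∂x² = 0
∂²f/∂y² = 6
∇²f = 6
At (-3, 1): 6.

6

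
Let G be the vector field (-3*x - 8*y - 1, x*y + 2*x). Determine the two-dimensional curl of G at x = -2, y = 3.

∂G₂/∂x = y + 2
∂G₁/∂y = -8
Scalar curl = y + 10
At (-2, 3): 13.

13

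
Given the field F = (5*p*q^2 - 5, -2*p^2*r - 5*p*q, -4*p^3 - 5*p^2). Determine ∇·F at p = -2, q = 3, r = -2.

55

∂F₁/∂p = 5*q^2
∂F₂/∂q = -5*p
∂F₃/∂r = 0
∇·F = -5*p + 5*q^2
At (-2, 3, -2): 55.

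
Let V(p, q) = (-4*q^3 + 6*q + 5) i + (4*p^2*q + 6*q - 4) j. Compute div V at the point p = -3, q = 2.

42

∂V₁/∂p = 0
∂V₂/∂q = 4*p^2 + 6
∇·V = 4*p^2 + 6
At (-3, 2): 42.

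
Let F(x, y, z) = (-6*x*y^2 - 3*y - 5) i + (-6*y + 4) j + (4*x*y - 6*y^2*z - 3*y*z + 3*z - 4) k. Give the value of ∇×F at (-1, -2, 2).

(38, 8, 27)

(∇×F)₁ = ∂F₃/∂y − ∂F₂/∂z = 4*x - 12*y*z - 3*z
(∇×F)₂ = ∂F₁/∂z − ∂F₃/∂x = -4*y
(∇×F)₃ = ∂F₂/∂x − ∂F₁/∂y = 12*x*y + 3
∇×F = (4*x - 12*y*z - 3*z, -4*y, 12*x*y + 3)
At (-1, -2, 2): (38, 8, 27).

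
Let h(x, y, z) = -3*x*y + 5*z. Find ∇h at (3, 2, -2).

(-6, -9, 5)

∂h/∂x = -3*y
∂h/∂y = -3*x
∂h/∂z = 5
∇h = (-3*y, -3*x, 5)
At (3, 2, -2): (-6, -9, 5).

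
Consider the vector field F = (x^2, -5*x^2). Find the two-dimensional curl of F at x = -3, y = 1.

30

∂F₂/∂x = -10*x
∂F₁/∂y = 0
Scalar curl = -10*x
At (-3, 1): 30.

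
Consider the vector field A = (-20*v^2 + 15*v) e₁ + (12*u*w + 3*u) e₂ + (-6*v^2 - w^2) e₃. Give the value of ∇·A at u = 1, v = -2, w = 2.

-4

∂A₁/∂u = 0
∂A₂/∂v = 0
∂A₃/∂w = -2*w
∇·A = -2*w
At (1, -2, 2): -4.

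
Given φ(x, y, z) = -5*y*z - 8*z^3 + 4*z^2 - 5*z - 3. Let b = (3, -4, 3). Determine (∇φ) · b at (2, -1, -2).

∂φ/∂x = 0
∂φ/∂y = -5*z
∂φ/∂z = -5*y - 24*z^2 + 8*z - 5
∇φ at (2, -1, -2) = (0, 10, -112)
∇φ · b = (0)(3) + (10)(-4) + (-112)(3) = -376

-376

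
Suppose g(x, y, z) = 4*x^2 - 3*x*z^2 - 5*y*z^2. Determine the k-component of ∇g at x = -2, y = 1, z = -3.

(∇g)_3 = ∂g/∂z = -6*x*z - 10*y*z
At (-2, 1, -3): -6.

-6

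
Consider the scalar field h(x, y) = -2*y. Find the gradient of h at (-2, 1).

∂h/∂x = 0
∂h/∂y = -2
∇h = (0, -2)
At (-2, 1): (0, -2).

(0, -2)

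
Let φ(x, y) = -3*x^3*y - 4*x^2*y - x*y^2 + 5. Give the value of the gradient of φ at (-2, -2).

(36, 0)

∂φ/∂x = -9*x^2*y - 8*x*y - y^2
∂φ/∂y = -3*x^3 - 4*x^2 - 2*x*y
∇φ = (-9*x^2*y - 8*x*y - y^2, -3*x^3 - 4*x^2 - 2*x*y)
At (-2, -2): (36, 0).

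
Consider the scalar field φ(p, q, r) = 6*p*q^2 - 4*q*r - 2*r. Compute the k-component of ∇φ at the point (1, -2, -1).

6

(∇φ)_3 = ∂φ/∂r = -4*q - 2
At (1, -2, -1): 6.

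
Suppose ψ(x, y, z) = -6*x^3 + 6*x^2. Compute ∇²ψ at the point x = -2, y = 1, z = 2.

∂²ψ/∂x² = 12*(-3*x + 1)
∂²ψ/∂y² = 0
∂²ψ/∂z² = 0
∇²ψ = -36*x + 12
At (-2, 1, 2): 84.

84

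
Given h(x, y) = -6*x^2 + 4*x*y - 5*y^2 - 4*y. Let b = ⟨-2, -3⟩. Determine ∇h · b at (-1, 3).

66

∂h/∂x = -12*x + 4*y
∂h/∂y = 4*x - 10*y - 4
∇h at (-1, 3) = (24, -38)
∇h · b = (24)(-2) + (-38)(-3) = 66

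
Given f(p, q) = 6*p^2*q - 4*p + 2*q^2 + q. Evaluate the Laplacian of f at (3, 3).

40

∂²f/∂p² = 12*q
∂²f/∂q² = 4
∇²f = 12*q + 4
At (3, 3): 40.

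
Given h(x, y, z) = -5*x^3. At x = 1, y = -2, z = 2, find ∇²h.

-30

∂²h/∂x² = -30*x
∂²h/∂y² = 0
∂²h/∂z² = 0
∇²h = -30*x
At (1, -2, 2): -30.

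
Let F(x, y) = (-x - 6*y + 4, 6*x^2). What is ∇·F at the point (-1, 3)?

-1

∂F₁/∂x = -1
∂F₂/∂y = 0
∇·F = -1
At (-1, 3): -1.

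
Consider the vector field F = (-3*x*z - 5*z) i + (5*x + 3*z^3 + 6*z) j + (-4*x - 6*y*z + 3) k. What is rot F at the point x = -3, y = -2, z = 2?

(∇×F)₁ = ∂F₃/∂y − ∂F₂/∂z = -9*z^2 - 6*z - 6
(∇×F)₂ = ∂F₁/∂z − ∂F₃/∂x = -3*x - 1
(∇×F)₃ = ∂F₂/∂x − ∂F₁/∂y = 5
∇×F = (-9*z^2 - 6*z - 6, -3*x - 1, 5)
At (-3, -2, 2): (-54, 8, 5).

(-54, 8, 5)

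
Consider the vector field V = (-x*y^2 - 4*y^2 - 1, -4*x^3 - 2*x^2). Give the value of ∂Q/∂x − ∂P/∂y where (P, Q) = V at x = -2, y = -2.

-48

∂V₂/∂x = -12*x^2 - 4*x
∂V₁/∂y = -2*x*y - 8*y
Scalar curl = -12*x^2 + 2*x*y - 4*x + 8*y
At (-2, -2): -48.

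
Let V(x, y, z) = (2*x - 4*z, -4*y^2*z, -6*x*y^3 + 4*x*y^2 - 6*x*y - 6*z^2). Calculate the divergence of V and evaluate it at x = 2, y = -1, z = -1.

6

∂V₁/∂x = 2
∂V₂/∂y = -8*y*z
∂V₃/∂z = -12*z
∇·V = -8*y*z - 12*z + 2
At (2, -1, -1): 6.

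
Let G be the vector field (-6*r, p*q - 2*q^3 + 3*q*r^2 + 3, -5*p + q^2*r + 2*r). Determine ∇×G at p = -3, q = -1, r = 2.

(∇×G)₁ = ∂G₃/∂q − ∂G₂/∂r = -4*q*r
(∇×G)₂ = ∂G₁/∂r − ∂G₃/∂p = -1
(∇×G)₃ = ∂G₂/∂p − ∂G₁/∂q = q
∇×G = (-4*q*r, -1, q)
At (-3, -1, 2): (8, -1, -1).

(8, -1, -1)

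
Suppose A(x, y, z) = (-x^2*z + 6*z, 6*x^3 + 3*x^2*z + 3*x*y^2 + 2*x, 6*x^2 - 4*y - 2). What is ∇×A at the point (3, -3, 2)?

(-31, -39, 227)

(∇×A)₁ = ∂A₃/∂y − ∂A₂/∂z = -3*x^2 - 4
(∇×A)₂ = ∂A₁/∂z − ∂A₃/∂x = -x^2 - 12*x + 6
(∇×A)₃ = ∂A₂/∂x − ∂A₁/∂y = 18*x^2 + 6*x*z + 3*y^2 + 2
∇×A = (-3*x^2 - 4, -x^2 - 12*x + 6, 18*x^2 + 6*x*z + 3*y^2 + 2)
At (3, -3, 2): (-31, -39, 227).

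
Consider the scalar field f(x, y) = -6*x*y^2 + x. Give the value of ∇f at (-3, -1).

∂f/∂x = -6*y^2 + 1
∂f/∂y = -12*x*y
∇f = (-6*y^2 + 1, -12*x*y)
At (-3, -1): (-5, -36).

(-5, -36)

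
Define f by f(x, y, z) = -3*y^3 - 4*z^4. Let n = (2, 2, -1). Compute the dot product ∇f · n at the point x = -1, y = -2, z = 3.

360

∂f/∂x = 0
∂f/∂y = -9*y^2
∂f/∂z = -16*z^3
∇f at (-1, -2, 3) = (0, -36, -432)
∇f · n = (0)(2) + (-36)(2) + (-432)(-1) = 360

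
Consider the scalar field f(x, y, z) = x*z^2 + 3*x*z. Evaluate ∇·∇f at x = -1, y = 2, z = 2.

∂²f/∂x² = 0
∂²f/∂y² = 0
∂²f/∂z² = 2*x
∇²f = 2*x
At (-1, 2, 2): -2.

-2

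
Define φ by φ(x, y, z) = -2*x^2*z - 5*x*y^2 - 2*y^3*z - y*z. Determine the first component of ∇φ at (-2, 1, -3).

(∇φ)_1 = ∂φ/∂x = -4*x*z - 5*y^2
At (-2, 1, -3): -29.

-29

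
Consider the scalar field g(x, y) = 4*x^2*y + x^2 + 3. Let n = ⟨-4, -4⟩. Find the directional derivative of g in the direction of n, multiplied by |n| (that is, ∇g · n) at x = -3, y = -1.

∂g/∂x = 8*x*y + 2*x
∂g/∂y = 4*x^2
∇g at (-3, -1) = (18, 36)
∇g · n = (18)(-4) + (36)(-4) = -216

-216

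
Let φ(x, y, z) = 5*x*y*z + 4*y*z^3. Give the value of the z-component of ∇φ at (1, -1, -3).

(∇φ)_3 = ∂φ/∂z = 5*x*y + 12*y*z^2
At (1, -1, -3): -113.

-113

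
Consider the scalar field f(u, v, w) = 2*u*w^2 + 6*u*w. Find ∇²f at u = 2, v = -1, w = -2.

∂²f/∂u² = 0
∂²f/∂v² = 0
∂²f/∂w² = 4*u
∇²f = 4*u
At (2, -1, -2): 8.

8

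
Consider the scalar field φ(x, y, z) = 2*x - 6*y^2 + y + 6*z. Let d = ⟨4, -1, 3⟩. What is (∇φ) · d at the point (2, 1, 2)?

∂φ/∂x = 2
∂φ/∂y = -12*y + 1
∂φ/∂z = 6
∇φ at (2, 1, 2) = (2, -11, 6)
∇φ · d = (2)(4) + (-11)(-1) + (6)(3) = 37

37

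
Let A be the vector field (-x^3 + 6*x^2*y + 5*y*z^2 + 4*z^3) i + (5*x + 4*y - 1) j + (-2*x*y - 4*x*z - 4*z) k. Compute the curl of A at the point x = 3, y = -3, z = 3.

(-6, 24, -94)

(∇×A)₁ = ∂A₃/∂y − ∂A₂/∂z = -2*x
(∇×A)₂ = ∂A₁/∂z − ∂A₃/∂x = 10*y*z + 2*y + 12*z^2 + 4*z
(∇×A)₃ = ∂A₂/∂x − ∂A₁/∂y = -6*x^2 - 5*z^2 + 5
∇×A = (-2*x, 10*y*z + 2*y + 12*z^2 + 4*z, -6*x^2 - 5*z^2 + 5)
At (3, -3, 3): (-6, 24, -94).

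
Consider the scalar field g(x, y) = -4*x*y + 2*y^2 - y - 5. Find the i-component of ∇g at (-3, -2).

(∇g)_1 = ∂g/∂x = -4*y
At (-3, -2): 8.

8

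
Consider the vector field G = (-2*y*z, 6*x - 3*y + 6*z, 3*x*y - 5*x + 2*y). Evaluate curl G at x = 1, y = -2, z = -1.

(-1, 15, 4)

(∇×G)₁ = ∂G₃/∂y − ∂G₂/∂z = 3*x - 4
(∇×G)₂ = ∂G₁/∂z − ∂G₃/∂x = -5*y + 5
(∇×G)₃ = ∂G₂/∂x − ∂G₁/∂y = 2*z + 6
∇×G = (3*x - 4, -5*y + 5, 2*z + 6)
At (1, -2, -1): (-1, 15, 4).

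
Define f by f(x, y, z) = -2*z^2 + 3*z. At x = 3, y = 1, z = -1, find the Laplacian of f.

∂²f/∂x² = 0
∂²f/∂y² = 0
∂²f/∂z² = -4
∇²f = -4
At (3, 1, -1): -4.

-4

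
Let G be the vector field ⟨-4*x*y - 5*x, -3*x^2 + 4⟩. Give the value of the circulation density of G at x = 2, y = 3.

-4

∂G₂/∂x = -6*x
∂G₁/∂y = -4*x
Scalar curl = -2*x
At (2, 3): -4.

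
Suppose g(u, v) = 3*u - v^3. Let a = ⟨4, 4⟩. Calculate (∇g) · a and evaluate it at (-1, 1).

∂g/∂u = 3
∂g/∂v = -3*v^2
∇g at (-1, 1) = (3, -3)
∇g · a = (3)(4) + (-3)(4) = 0

0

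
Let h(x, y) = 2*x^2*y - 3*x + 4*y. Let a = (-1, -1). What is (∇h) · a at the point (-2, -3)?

∂h/∂x = 4*x*y - 3
∂h/∂y = 2*x^2 + 4
∇h at (-2, -3) = (21, 12)
∇h · a = (21)(-1) + (12)(-1) = -33

-33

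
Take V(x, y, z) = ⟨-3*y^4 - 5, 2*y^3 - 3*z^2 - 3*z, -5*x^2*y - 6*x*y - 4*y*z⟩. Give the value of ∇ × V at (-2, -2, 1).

(-3, 28, -96)

(∇×V)₁ = ∂V₃/∂y − ∂V₂/∂z = -5*x^2 - 6*x + 2*z + 3
(∇×V)₂ = ∂V₁/∂z − ∂V₃/∂x = 10*x*y + 6*y
(∇×V)₃ = ∂V₂/∂x − ∂V₁/∂y = 12*y^3
∇×V = (-5*x^2 - 6*x + 2*z + 3, 10*x*y + 6*y, 12*y^3)
At (-2, -2, 1): (-3, 28, -96).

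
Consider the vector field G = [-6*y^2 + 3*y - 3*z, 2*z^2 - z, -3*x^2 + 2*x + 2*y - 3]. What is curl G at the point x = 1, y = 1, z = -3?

(15, 1, 9)

(∇×G)₁ = ∂G₃/∂y − ∂G₂/∂z = -4*z + 3
(∇×G)₂ = ∂G₁/∂z − ∂G₃/∂x = 6*x - 5
(∇×G)₃ = ∂G₂/∂x − ∂G₁/∂y = 12*y - 3
∇×G = (-4*z + 3, 6*x - 5, 12*y - 3)
At (1, 1, -3): (15, 1, 9).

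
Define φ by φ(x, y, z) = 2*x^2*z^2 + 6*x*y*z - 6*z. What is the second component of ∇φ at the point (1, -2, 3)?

18

(∇φ)_2 = ∂φ/∂y = 6*x*z
At (1, -2, 3): 18.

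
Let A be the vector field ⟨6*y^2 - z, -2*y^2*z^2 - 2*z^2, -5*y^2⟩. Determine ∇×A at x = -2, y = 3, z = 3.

(∇×A)₁ = ∂A₃/∂y − ∂A₂/∂z = 4*y^2*z - 10*y + 4*z
(∇×A)₂ = ∂A₁/∂z − ∂A₃/∂x = -1
(∇×A)₃ = ∂A₂/∂x − ∂A₁/∂y = -12*y
∇×A = (4*y^2*z - 10*y + 4*z, -1, -12*y)
At (-2, 3, 3): (90, -1, -36).

(90, -1, -36)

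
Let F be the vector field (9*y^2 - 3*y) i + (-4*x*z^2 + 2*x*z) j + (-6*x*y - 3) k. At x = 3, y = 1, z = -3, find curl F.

(-96, 6, -57)

(∇×F)₁ = ∂F₃/∂y − ∂F₂/∂z = 8*x*z - 8*x
(∇×F)₂ = ∂F₁/∂z − ∂F₃/∂x = 6*y
(∇×F)₃ = ∂F₂/∂x − ∂F₁/∂y = -18*y - 4*z^2 + 2*z + 3
∇×F = (8*x*z - 8*x, 6*y, -18*y - 4*z^2 + 2*z + 3)
At (3, 1, -3): (-96, 6, -57).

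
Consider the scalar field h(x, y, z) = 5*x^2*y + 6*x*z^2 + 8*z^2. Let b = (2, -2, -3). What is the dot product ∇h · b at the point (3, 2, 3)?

∂h/∂x = 10*x*y + 6*z^2
∂h/∂y = 5*x^2
∂h/∂z = 12*x*z + 16*z
∇h at (3, 2, 3) = (114, 45, 156)
∇h · b = (114)(2) + (45)(-2) + (156)(-3) = -330

-330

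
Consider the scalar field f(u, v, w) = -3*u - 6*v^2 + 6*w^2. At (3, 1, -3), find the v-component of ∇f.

(∇f)_2 = ∂f/∂v = -12*v
At (3, 1, -3): -12.

-12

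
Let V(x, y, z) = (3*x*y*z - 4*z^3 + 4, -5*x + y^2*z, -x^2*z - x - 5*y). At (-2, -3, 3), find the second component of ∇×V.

-101

(∇×V)_2 = ∂V₁/∂z − ∂V₃/∂x
= 3*x*y - 12*z^2 − (-2*x*z - 1)
= 3*x*y + 2*x*z - 12*z^2 + 1
At (-2, -3, 3): -101.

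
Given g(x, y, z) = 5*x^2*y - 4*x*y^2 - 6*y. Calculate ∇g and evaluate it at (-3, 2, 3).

∂g/∂x = 10*x*y - 4*y^2
∂g/∂y = 5*x^2 - 8*x*y - 6
∂g/∂z = 0
∇g = (10*x*y - 4*y^2, 5*x^2 - 8*x*y - 6, 0)
At (-3, 2, 3): (-76, 87, 0).

(-76, 87, 0)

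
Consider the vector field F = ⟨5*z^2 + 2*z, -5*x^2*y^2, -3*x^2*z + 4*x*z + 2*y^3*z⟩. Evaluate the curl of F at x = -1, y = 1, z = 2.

(12, 2, 10)

(∇×F)₁ = ∂F₃/∂y − ∂F₂/∂z = 6*y^2*z
(∇×F)₂ = ∂F₁/∂z − ∂F₃/∂x = 6*x*z + 6*z + 2
(∇×F)₃ = ∂F₂/∂x − ∂F₁/∂y = -10*x*y^2
∇×F = (6*y^2*z, 6*x*z + 6*z + 2, -10*x*y^2)
At (-1, 1, 2): (12, 2, 10).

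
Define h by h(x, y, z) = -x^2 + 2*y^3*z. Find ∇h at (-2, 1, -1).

(4, -6, 2)

∂h/∂x = -2*x
∂h/∂y = 6*y^2*z
∂h/∂z = 2*y^3
∇h = (-2*x, 6*y^2*z, 2*y^3)
At (-2, 1, -1): (4, -6, 2).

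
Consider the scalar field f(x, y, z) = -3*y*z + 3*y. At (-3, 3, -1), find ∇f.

(0, 6, -9)

∂f/∂x = 0
∂f/∂y = -3*z + 3
∂f/∂z = -3*y
∇f = (0, -3*z + 3, -3*y)
At (-3, 3, -1): (0, 6, -9).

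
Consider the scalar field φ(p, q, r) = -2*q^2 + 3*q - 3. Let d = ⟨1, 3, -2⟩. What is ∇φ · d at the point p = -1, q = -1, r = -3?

∂φ/∂p = 0
∂φ/∂q = -4*q + 3
∂φ/∂r = 0
∇φ at (-1, -1, -3) = (0, 7, 0)
∇φ · d = (0)(1) + (7)(3) + (0)(-2) = 21

21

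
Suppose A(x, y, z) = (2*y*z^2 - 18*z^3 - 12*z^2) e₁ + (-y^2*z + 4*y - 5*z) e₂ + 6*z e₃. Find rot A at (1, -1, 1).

(6, -82, -2)

(∇×A)₁ = ∂A₃/∂y − ∂A₂/∂z = y^2 + 5
(∇×A)₂ = ∂A₁/∂z − ∂A₃/∂x = 4*y*z - 54*z^2 - 24*z
(∇×A)₃ = ∂A₂/∂x − ∂A₁/∂y = -2*z^2
∇×A = (y^2 + 5, 4*y*z - 54*z^2 - 24*z, -2*z^2)
At (1, -1, 1): (6, -82, -2).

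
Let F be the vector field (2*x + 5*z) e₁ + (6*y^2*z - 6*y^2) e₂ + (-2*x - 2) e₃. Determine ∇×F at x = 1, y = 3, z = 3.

(-54, 7, 0)

(∇×F)₁ = ∂F₃/∂y − ∂F₂/∂z = -6*y^2
(∇×F)₂ = ∂F₁/∂z − ∂F₃/∂x = 7
(∇×F)₃ = ∂F₂/∂x − ∂F₁/∂y = 0
∇×F = (-6*y^2, 7, 0)
At (1, 3, 3): (-54, 7, 0).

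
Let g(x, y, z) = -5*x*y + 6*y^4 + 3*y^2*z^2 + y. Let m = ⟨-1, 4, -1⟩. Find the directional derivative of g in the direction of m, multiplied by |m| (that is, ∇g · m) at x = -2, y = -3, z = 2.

-2959

∂g/∂x = -5*y
∂g/∂y = -5*x + 24*y^3 + 6*y*z^2 + 1
∂g/∂z = 6*y^2*z
∇g at (-2, -3, 2) = (15, -709, 108)
∇g · m = (15)(-1) + (-709)(4) + (108)(-1) = -2959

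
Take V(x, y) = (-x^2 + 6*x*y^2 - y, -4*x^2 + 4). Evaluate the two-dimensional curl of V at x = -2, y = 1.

41

∂V₂/∂x = -8*x
∂V₁/∂y = 12*x*y - 1
Scalar curl = -12*x*y - 8*x + 1
At (-2, 1): 41.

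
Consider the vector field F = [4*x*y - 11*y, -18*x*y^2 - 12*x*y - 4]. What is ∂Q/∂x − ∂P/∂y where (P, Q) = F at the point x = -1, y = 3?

-183

∂F₂/∂x = -18*y^2 - 12*y
∂F₁/∂y = 4*x - 11
Scalar curl = -4*x - 18*y^2 - 12*y + 11
At (-1, 3): -183.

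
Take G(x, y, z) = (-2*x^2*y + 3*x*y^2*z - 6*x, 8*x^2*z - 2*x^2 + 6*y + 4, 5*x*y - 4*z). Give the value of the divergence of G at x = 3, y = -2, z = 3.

∂G₁/∂x = -4*x*y + 3*y^2*z - 6
∂G₂/∂y = 6
∂G₃/∂z = -4
∇·G = -4*x*y + 3*y^2*z - 4
At (3, -2, 3): 56.

56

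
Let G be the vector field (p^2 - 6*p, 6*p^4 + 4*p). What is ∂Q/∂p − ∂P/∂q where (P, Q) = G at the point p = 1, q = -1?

∂G₂/∂p = 24*p^3 + 4
∂G₁/∂q = 0
Scalar curl = 24*p^3 + 4
At (1, -1): 28.

28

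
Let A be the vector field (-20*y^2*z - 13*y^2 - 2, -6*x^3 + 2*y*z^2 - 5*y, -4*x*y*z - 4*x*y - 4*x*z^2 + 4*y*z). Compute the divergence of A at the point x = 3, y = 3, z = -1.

∂A₁/∂x = 0
∂A₂/∂y = 2*z^2 - 5
∂A₃/∂z = -4*x*y - 8*x*z + 4*y
∇·A = -4*x*y - 8*x*z + 4*y + 2*z^2 - 5
At (3, 3, -1): -3.

-3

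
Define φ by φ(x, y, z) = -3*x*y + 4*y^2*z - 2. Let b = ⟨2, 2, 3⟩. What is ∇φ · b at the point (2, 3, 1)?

∂φ/∂x = -3*y
∂φ/∂y = -3*x + 8*y*z
∂φ/∂z = 4*y^2
∇φ at (2, 3, 1) = (-9, 18, 36)
∇φ · b = (-9)(2) + (18)(2) + (36)(3) = 126

126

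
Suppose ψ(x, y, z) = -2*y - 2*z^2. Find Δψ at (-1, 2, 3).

∂²ψ/∂x² = 0
∂²ψ/∂y² = 0
∂²ψ/∂z² = -4
∇²ψ = -4
At (-1, 2, 3): -4.

-4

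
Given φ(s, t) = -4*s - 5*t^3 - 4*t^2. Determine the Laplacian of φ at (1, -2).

52

∂²φ/∂s² = 0
∂²φ/∂t² = -2*(15*t + 4)
∇²φ = -30*t - 8
At (1, -2): 52.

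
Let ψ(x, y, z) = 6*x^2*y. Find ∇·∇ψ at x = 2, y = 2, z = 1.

∂²ψ/∂x² = 12*y
∂²ψ/∂y² = 0
∂²ψ/∂z² = 0
∇²ψ = 12*y
At (2, 2, 1): 24.

24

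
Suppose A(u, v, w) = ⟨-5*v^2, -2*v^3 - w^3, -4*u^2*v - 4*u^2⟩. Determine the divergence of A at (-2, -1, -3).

-6

∂A₁/∂u = 0
∂A₂/∂v = -6*v^2
∂A₃/∂w = 0
∇·A = -6*v^2
At (-2, -1, -3): -6.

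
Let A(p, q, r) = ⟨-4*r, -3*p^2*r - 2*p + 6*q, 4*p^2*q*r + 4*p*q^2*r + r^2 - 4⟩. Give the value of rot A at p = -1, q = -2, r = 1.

(23, -36, 4)

(∇×A)₁ = ∂A₃/∂q − ∂A₂/∂r = 4*p^2*r + 3*p^2 + 8*p*q*r
(∇×A)₂ = ∂A₁/∂r − ∂A₃/∂p = -8*p*q*r - 4*q^2*r - 4
(∇×A)₃ = ∂A₂/∂p − ∂A₁/∂q = -6*p*r - 2
∇×A = (4*p^2*r + 3*p^2 + 8*p*q*r, -8*p*q*r - 4*q^2*r - 4, -6*p*r - 2)
At (-1, -2, 1): (23, -36, 4).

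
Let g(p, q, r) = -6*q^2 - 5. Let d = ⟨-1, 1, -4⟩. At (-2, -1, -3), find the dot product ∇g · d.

∂g/∂p = 0
∂g/∂q = -12*q
∂g/∂r = 0
∇g at (-2, -1, -3) = (0, 12, 0)
∇g · d = (0)(-1) + (12)(1) + (0)(-4) = 12

12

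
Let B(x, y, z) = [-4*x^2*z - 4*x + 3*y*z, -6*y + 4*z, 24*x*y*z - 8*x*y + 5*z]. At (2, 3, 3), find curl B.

(∇×B)₁ = ∂B₃/∂y − ∂B₂/∂z = 24*x*z - 8*x - 4
(∇×B)₂ = ∂B₁/∂z − ∂B₃/∂x = -4*x^2 - 24*y*z + 11*y
(∇×B)₃ = ∂B₂/∂x − ∂B₁/∂y = -3*z
∇×B = (24*x*z - 8*x - 4, -4*x^2 - 24*y*z + 11*y, -3*z)
At (2, 3, 3): (124, -199, -9).

(124, -199, -9)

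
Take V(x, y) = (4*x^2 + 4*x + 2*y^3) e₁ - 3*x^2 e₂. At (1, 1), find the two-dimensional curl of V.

-12

∂V₂/∂x = -6*x
∂V₁/∂y = 6*y^2
Scalar curl = -6*x - 6*y^2
At (1, 1): -12.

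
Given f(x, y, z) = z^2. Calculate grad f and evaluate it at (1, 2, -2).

∂f/∂x = 0
∂f/∂y = 0
∂f/∂z = 2*z
∇f = (0, 0, 2*z)
At (1, 2, -2): (0, 0, -4).

(0, 0, -4)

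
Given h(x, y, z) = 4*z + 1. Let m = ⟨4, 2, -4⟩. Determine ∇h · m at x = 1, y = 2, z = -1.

-16

∂h/∂x = 0
∂h/∂y = 0
∂h/∂z = 4
∇h at (1, 2, -1) = (0, 0, 4)
∇h · m = (0)(4) + (0)(2) + (4)(-4) = -16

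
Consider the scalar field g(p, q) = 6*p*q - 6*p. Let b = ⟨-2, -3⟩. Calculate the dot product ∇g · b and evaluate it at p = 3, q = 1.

∂g/∂p = 6*q - 6
∂g/∂q = 6*p
∇g at (3, 1) = (0, 18)
∇g · b = (0)(-2) + (18)(-3) = -54

-54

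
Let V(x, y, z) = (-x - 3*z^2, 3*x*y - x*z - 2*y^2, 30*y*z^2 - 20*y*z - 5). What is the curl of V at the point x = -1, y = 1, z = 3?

(∇×V)₁ = ∂V₃/∂y − ∂V₂/∂z = x + 30*z^2 - 20*z
(∇×V)₂ = ∂V₁/∂z − ∂V₃/∂x = -6*z
(∇×V)₃ = ∂V₂/∂x − ∂V₁/∂y = 3*y - z
∇×V = (x + 30*z^2 - 20*z, -6*z, 3*y - z)
At (-1, 1, 3): (209, -18, 0).

(209, -18, 0)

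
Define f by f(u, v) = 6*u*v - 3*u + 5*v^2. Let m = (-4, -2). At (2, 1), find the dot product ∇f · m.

-56

∂f/∂u = 6*v - 3
∂f/∂v = 6*u + 10*v
∇f at (2, 1) = (3, 22)
∇f · m = (3)(-4) + (22)(-2) = -56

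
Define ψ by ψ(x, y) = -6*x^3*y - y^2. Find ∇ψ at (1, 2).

∂ψ/∂x = -18*x^2*y
∂ψ/∂y = -6*x^3 - 2*y
∇ψ = (-18*x^2*y, -6*x^3 - 2*y)
At (1, 2): (-36, -10).

(-36, -10)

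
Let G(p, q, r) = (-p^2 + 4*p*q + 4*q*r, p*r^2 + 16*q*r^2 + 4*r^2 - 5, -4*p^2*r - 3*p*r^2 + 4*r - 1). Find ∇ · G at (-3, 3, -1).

∂G₁/∂p = -2*p + 4*q
∂G₂/∂q = 16*r^2
∂G₃/∂r = -4*p^2 - 6*p*r + 4
∇·G = -4*p^2 - 6*p*r - 2*p + 4*q + 16*r^2 + 4
At (-3, 3, -1): -16.

-16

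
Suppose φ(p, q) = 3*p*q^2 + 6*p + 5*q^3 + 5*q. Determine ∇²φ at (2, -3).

-78

∂²φ/∂p² = 0
∂²φ/∂q² = 6*(p + 5*q)
∇²φ = 6*p + 30*q
At (2, -3): -78.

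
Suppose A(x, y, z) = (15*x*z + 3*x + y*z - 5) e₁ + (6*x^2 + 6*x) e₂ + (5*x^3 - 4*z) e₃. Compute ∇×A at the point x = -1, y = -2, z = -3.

(0, -32, -3)

(∇×A)₁ = ∂A₃/∂y − ∂A₂/∂z = 0
(∇×A)₂ = ∂A₁/∂z − ∂A₃/∂x = -15*x^2 + 15*x + y
(∇×A)₃ = ∂A₂/∂x − ∂A₁/∂y = 12*x - z + 6
∇×A = (0, -15*x^2 + 15*x + y, 12*x - z + 6)
At (-1, -2, -3): (0, -32, -3).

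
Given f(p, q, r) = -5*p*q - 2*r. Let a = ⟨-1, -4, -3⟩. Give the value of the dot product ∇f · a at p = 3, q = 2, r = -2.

76

∂f/∂p = -5*q
∂f/∂q = -5*p
∂f/∂r = -2
∇f at (3, 2, -2) = (-10, -15, -2)
∇f · a = (-10)(-1) + (-15)(-4) + (-2)(-3) = 76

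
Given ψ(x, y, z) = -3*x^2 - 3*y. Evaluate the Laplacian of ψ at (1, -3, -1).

∂²ψ/∂x² = -6
∂²ψ/∂y² = 0
∂²ψ/∂z² = 0
∇²ψ = -6
At (1, -3, -1): -6.

-6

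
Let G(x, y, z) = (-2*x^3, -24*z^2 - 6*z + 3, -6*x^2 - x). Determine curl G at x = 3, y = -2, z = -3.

(∇×G)₁ = ∂G₃/∂y − ∂G₂/∂z = 48*z + 6
(∇×G)₂ = ∂G₁/∂z − ∂G₃/∂x = 12*x + 1
(∇×G)₃ = ∂G₂/∂x − ∂G₁/∂y = 0
∇×G = (48*z + 6, 12*x + 1, 0)
At (3, -2, -3): (-138, 37, 0).

(-138, 37, 0)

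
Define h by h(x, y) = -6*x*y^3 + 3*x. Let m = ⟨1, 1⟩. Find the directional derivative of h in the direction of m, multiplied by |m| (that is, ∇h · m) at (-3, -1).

63

∂h/∂x = -6*y^3 + 3
∂h/∂y = -18*x*y^2
∇h at (-3, -1) = (9, 54)
∇h · m = (9)(1) + (54)(1) = 63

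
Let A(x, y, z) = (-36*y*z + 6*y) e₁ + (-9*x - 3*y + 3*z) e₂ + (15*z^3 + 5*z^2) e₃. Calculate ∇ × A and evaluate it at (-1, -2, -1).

(∇×A)₁ = ∂A₃/∂y − ∂A₂/∂z = -3
(∇×A)₂ = ∂A₁/∂z − ∂A₃/∂x = -36*y
(∇×A)₃ = ∂A₂/∂x − ∂A₁/∂y = 36*z - 15
∇×A = (-3, -36*y, 36*z - 15)
At (-1, -2, -1): (-3, 72, -51).

(-3, 72, -51)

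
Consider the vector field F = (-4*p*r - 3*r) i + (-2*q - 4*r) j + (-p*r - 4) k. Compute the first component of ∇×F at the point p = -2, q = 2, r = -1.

4

(∇×F)_1 = ∂F₃/∂q − ∂F₂/∂r
= 0 − (-4)
= 4
At (-2, 2, -1): 4.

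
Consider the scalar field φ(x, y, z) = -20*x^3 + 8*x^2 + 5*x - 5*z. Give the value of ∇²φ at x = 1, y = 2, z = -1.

-104

∂²φ/∂x² = 8*(-15*x + 2)
∂²φ/∂y² = 0
∂²φ/∂z² = 0
∇²φ = -120*x + 16
At (1, 2, -1): -104.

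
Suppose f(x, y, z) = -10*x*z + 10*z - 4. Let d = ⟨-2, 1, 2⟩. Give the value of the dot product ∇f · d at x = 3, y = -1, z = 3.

∂f/∂x = -10*z
∂f/∂y = 0
∂f/∂z = -10*x + 10
∇f at (3, -1, 3) = (-30, 0, -20)
∇f · d = (-30)(-2) + (0)(1) + (-20)(2) = 20

20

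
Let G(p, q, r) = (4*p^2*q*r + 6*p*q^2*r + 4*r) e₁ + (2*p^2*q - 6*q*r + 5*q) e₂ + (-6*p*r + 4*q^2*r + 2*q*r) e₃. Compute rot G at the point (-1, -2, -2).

(∇×G)₁ = ∂G₃/∂q − ∂G₂/∂r = 8*q*r + 6*q + 2*r
(∇×G)₂ = ∂G₁/∂r − ∂G₃/∂p = 4*p^2*q + 6*p*q^2 + 6*r + 4
(∇×G)₃ = ∂G₂/∂p − ∂G₁/∂q = -4*p^2*r - 12*p*q*r + 4*p*q
∇×G = (8*q*r + 6*q + 2*r, 4*p^2*q + 6*p*q^2 + 6*r + 4, -4*p^2*r - 12*p*q*r + 4*p*q)
At (-1, -2, -2): (16, -40, 64).

(16, -40, 64)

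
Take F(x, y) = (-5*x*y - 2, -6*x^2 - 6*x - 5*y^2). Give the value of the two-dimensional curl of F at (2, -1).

-20

∂F₂/∂x = -12*x - 6
∂F₁/∂y = -5*x
Scalar curl = -7*x - 6
At (2, -1): -20.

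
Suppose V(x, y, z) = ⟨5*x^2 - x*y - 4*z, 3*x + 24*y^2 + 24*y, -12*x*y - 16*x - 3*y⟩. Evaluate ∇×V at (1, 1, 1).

(∇×V)₁ = ∂V₃/∂y − ∂V₂/∂z = -12*x - 3
(∇×V)₂ = ∂V₁/∂z − ∂V₃/∂x = 12*y + 12
(∇×V)₃ = ∂V₂/∂x − ∂V₁/∂y = x + 3
∇×V = (-12*x - 3, 12*y + 12, x + 3)
At (1, 1, 1): (-15, 24, 4).

(-15, 24, 4)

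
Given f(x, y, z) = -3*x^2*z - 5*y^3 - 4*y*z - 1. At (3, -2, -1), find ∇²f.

66

∂²f/∂x² = -6*z
∂²f/∂y² = -30*y
∂²f/∂z² = 0
∇²f = -30*y - 6*z
At (3, -2, -1): 66.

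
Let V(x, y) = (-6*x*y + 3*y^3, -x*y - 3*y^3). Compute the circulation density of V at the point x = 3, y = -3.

-60

∂V₂/∂x = -y
∂V₁/∂y = -6*x + 9*y^2
Scalar curl = 6*x - 9*y^2 - y
At (3, -3): -60.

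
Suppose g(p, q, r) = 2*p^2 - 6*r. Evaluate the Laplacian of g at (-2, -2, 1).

4

∂²g/∂p² = 4
∂²g/∂q² = 0
∂²g/∂r² = 0
∇²g = 4
At (-2, -2, 1): 4.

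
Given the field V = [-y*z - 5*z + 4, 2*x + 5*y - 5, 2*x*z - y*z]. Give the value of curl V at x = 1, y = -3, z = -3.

(3, 4, -1)

(∇×V)₁ = ∂V₃/∂y − ∂V₂/∂z = -z
(∇×V)₂ = ∂V₁/∂z − ∂V₃/∂x = -y - 2*z - 5
(∇×V)₃ = ∂V₂/∂x − ∂V₁/∂y = z + 2
∇×V = (-z, -y - 2*z - 5, z + 2)
At (1, -3, -3): (3, 4, -1).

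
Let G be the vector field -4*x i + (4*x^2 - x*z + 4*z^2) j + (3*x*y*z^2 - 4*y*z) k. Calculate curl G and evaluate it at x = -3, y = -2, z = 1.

(∇×G)₁ = ∂G₃/∂y − ∂G₂/∂z = 3*x*z^2 + x - 12*z
(∇×G)₂ = ∂G₁/∂z − ∂G₃/∂x = -3*y*z^2
(∇×G)₃ = ∂G₂/∂x − ∂G₁/∂y = 8*x - z
∇×G = (3*x*z^2 + x - 12*z, -3*y*z^2, 8*x - z)
At (-3, -2, 1): (-24, 6, -25).

(-24, 6, -25)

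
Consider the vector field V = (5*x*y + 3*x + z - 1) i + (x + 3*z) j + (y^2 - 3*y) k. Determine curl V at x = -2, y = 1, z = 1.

(∇×V)₁ = ∂V₃/∂y − ∂V₂/∂z = 2*y - 6
(∇×V)₂ = ∂V₁/∂z − ∂V₃/∂x = 1
(∇×V)₃ = ∂V₂/∂x − ∂V₁/∂y = -5*x + 1
∇×V = (2*y - 6, 1, -5*x + 1)
At (-2, 1, 1): (-4, 1, 11).

(-4, 1, 11)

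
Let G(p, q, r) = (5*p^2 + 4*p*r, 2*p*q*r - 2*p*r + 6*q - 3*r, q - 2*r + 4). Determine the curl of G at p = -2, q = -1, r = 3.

(∇×G)₁ = ∂G₃/∂q − ∂G₂/∂r = -2*p*q + 2*p + 4
(∇×G)₂ = ∂G₁/∂r − ∂G₃/∂p = 4*p
(∇×G)₃ = ∂G₂/∂p − ∂G₁/∂q = 2*q*r - 2*r
∇×G = (-2*p*q + 2*p + 4, 4*p, 2*q*r - 2*r)
At (-2, -1, 3): (-4, -8, -12).

(-4, -8, -12)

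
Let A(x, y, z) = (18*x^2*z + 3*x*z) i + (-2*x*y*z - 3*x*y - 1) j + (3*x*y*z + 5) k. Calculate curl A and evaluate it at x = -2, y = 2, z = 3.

(-26, 48, -18)

(∇×A)₁ = ∂A₃/∂y − ∂A₂/∂z = 2*x*y + 3*x*z
(∇×A)₂ = ∂A₁/∂z − ∂A₃/∂x = 18*x^2 + 3*x - 3*y*z
(∇×A)₃ = ∂A₂/∂x − ∂A₁/∂y = -2*y*z - 3*y
∇×A = (2*x*y + 3*x*z, 18*x^2 + 3*x - 3*y*z, -2*y*z - 3*y)
At (-2, 2, 3): (-26, 48, -18).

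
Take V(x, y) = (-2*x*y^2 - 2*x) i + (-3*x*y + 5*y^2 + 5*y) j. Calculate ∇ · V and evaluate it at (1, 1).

∂V₁/∂x = -2*y^2 - 2
∂V₂/∂y = -3*x + 10*y + 5
∇·V = -3*x - 2*y^2 + 10*y + 3
At (1, 1): 8.

8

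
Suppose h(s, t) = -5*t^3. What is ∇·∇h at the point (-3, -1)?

∂²h/∂s² = 0
∂²h/∂t² = -30*t
∇²h = -30*t
At (-3, -1): 30.

30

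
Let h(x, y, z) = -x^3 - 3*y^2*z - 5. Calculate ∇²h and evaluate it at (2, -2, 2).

∂²h/∂x² = -6*x
∂²h/∂y² = -6*z
∂²h/∂z² = 0
∇²h = -6*x - 6*z
At (2, -2, 2): -24.

-24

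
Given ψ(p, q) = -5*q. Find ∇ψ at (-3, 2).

(0, -5)

∂ψ/∂p = 0
∂ψ/∂q = -5
∇ψ = (0, -5)
At (-3, 2): (0, -5).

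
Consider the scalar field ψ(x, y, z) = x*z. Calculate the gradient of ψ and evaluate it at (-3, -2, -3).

∂ψ/∂x = z
∂ψ/∂y = 0
∂ψ/∂z = x
∇ψ = (z, 0, x)
At (-3, -2, -3): (-3, 0, -3).

(-3, 0, -3)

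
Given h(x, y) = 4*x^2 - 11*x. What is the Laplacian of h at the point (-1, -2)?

∂²h/∂x² = 8
∂²h/∂y² = 0
∇²h = 8
At (-1, -2): 8.

8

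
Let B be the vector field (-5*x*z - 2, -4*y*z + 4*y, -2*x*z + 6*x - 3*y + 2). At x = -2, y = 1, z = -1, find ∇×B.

(1, 2, 0)

(∇×B)₁ = ∂B₃/∂y − ∂B₂/∂z = 4*y - 3
(∇×B)₂ = ∂B₁/∂z − ∂B₃/∂x = -5*x + 2*z - 6
(∇×B)₃ = ∂B₂/∂x − ∂B₁/∂y = 0
∇×B = (4*y - 3, -5*x + 2*z - 6, 0)
At (-2, 1, -1): (1, 2, 0).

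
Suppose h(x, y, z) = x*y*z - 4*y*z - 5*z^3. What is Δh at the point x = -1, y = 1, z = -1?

30

∂²h/∂x² = 0
∂²h/∂y² = 0
∂²h/∂z² = -30*z
∇²h = -30*z
At (-1, 1, -1): 30.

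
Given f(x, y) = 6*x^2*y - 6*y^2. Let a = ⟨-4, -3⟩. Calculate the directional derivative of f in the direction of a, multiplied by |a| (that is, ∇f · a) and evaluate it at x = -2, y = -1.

-204

∂f/∂x = 12*x*y
∂f/∂y = 6*x^2 - 12*y
∇f at (-2, -1) = (24, 36)
∇f · a = (24)(-4) + (36)(-3) = -204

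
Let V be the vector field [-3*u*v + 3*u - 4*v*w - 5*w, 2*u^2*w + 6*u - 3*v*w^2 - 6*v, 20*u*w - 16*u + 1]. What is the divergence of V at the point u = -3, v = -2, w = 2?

∂V₁/∂u = -3*v + 3
∂V₂/∂v = -3*w^2 - 6
∂V₃/∂w = 20*u
∇·V = 20*u - 3*v - 3*w^2 - 3
At (-3, -2, 2): -69.

-69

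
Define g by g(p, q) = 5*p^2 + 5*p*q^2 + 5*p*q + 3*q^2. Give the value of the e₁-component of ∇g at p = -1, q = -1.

(∇g)_1 = ∂g/∂p = 10*p + 5*q^2 + 5*q
At (-1, -1): -10.

-10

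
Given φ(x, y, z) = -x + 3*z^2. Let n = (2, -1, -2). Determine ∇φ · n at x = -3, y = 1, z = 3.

∂φ/∂x = -1
∂φ/∂y = 0
∂φ/∂z = 6*z
∇φ at (-3, 1, 3) = (-1, 0, 18)
∇φ · n = (-1)(2) + (0)(-1) + (18)(-2) = -38

-38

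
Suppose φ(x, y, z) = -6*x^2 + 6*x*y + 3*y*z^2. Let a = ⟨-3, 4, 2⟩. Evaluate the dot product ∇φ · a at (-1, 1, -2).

-54

∂φ/∂x = -12*x + 6*y
∂φ/∂y = 6*x + 3*z^2
∂φ/∂z = 6*y*z
∇φ at (-1, 1, -2) = (18, 6, -12)
∇φ · a = (18)(-3) + (6)(4) + (-12)(2) = -54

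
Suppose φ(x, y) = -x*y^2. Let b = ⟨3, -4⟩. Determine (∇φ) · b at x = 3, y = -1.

-27

∂φ/∂x = -y^2
∂φ/∂y = -2*x*y
∇φ at (3, -1) = (-1, 6)
∇φ · b = (-1)(3) + (6)(-4) = -27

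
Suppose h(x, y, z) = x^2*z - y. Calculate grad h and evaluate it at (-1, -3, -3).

(6, -1, 1)

∂h/∂x = 2*x*z
∂h/∂y = -1
∂h/∂z = x^2
∇h = (2*x*z, -1, x^2)
At (-1, -3, -3): (6, -1, 1).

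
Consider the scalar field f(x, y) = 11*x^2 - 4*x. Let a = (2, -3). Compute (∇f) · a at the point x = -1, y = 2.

∂f/∂x = 22*x - 4
∂f/∂y = 0
∇f at (-1, 2) = (-26, 0)
∇f · a = (-26)(2) + (0)(-3) = -52

-52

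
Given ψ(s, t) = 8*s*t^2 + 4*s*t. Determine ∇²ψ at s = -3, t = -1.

∂²ψ/∂s² = 0
∂²ψ/∂t² = 16*s
∇²ψ = 16*s
At (-3, -1): -48.

-48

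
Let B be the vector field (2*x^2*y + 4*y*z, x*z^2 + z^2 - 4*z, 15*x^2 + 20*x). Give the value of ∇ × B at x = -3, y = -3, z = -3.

(∇×B)₁ = ∂B₃/∂y − ∂B₂/∂z = -2*x*z - 2*z + 4
(∇×B)₂ = ∂B₁/∂z − ∂B₃/∂x = -30*x + 4*y - 20
(∇×B)₃ = ∂B₂/∂x − ∂B₁/∂y = -2*x^2 + z^2 - 4*z
∇×B = (-2*x*z - 2*z + 4, -30*x + 4*y - 20, -2*x^2 + z^2 - 4*z)
At (-3, -3, -3): (-8, 58, 3).

(-8, 58, 3)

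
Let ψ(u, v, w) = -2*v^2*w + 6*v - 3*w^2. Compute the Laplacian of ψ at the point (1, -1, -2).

∂²ψ/∂u² = 0
∂²ψ/∂v² = -4*w
∂²ψ/∂w² = -6
∇²ψ = -4*w - 6
At (1, -1, -2): 2.

2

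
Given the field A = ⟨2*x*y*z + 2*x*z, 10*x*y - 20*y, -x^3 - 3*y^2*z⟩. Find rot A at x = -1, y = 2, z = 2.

(-24, -3, 24)

(∇×A)₁ = ∂A₃/∂y − ∂A₂/∂z = -6*y*z
(∇×A)₂ = ∂A₁/∂z − ∂A₃/∂x = 3*x^2 + 2*x*y + 2*x
(∇×A)₃ = ∂A₂/∂x − ∂A₁/∂y = -2*x*z + 10*y
∇×A = (-6*y*z, 3*x^2 + 2*x*y + 2*x, -2*x*z + 10*y)
At (-1, 2, 2): (-24, -3, 24).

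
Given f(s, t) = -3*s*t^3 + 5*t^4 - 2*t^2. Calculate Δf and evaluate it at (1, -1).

∂²f/∂s² = 0
∂²f/∂t² = 2*(-9*s*t + 30*t^2 - 2)
∇²f = -18*s*t + 60*t^2 - 4
At (1, -1): 74.

74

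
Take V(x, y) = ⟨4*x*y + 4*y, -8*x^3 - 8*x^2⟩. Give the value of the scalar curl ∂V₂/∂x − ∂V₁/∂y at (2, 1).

-140

∂V₂/∂x = -24*x^2 - 16*x
∂V₁/∂y = 4*x + 4
Scalar curl = -24*x^2 - 20*x - 4
At (2, 1): -140.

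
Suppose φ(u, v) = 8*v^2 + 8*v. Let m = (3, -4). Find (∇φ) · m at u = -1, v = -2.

96

∂φ/∂u = 0
∂φ/∂v = 16*v + 8
∇φ at (-1, -2) = (0, -24)
∇φ · m = (0)(3) + (-24)(-4) = 96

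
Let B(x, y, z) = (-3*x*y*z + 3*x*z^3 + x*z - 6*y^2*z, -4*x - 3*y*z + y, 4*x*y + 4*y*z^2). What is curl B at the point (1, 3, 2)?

(∇×B)₁ = ∂B₃/∂y − ∂B₂/∂z = 4*x + 3*y + 4*z^2
(∇×B)₂ = ∂B₁/∂z − ∂B₃/∂x = -3*x*y + 9*x*z^2 + x - 6*y^2 - 4*y
(∇×B)₃ = ∂B₂/∂x − ∂B₁/∂y = 3*x*z + 12*y*z - 4
∇×B = (4*x + 3*y + 4*z^2, -3*x*y + 9*x*z^2 + x - 6*y^2 - 4*y, 3*x*z + 12*y*z - 4)
At (1, 3, 2): (29, -38, 74).

(29, -38, 74)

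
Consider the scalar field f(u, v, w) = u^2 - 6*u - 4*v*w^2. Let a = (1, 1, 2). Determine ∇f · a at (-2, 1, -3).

2

∂f/∂u = 2*u - 6
∂f/∂v = -4*w^2
∂f/∂w = -8*v*w
∇f at (-2, 1, -3) = (-10, -36, 24)
∇f · a = (-10)(1) + (-36)(1) + (24)(2) = 2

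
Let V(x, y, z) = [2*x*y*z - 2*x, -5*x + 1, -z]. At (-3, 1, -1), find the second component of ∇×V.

(∇×V)_2 = ∂V₁/∂z − ∂V₃/∂x
= 2*x*y − (0)
= 2*x*y
At (-3, 1, -1): -6.

-6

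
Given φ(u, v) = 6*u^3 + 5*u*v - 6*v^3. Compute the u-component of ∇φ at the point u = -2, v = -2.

(∇φ)_1 = ∂φ/∂u = 18*u^2 + 5*v
At (-2, -2): 62.

62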